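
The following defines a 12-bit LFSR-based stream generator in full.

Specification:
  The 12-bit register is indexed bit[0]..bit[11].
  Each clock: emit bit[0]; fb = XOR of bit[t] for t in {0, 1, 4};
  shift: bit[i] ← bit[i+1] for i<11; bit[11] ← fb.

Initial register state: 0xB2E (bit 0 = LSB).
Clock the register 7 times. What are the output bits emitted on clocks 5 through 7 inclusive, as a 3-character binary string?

010

reg_0 = 0xB2E
clock 1: out=0, reg = 0xD97
clock 2: out=1, reg = 0xECB
clock 3: out=1, reg = 0x765
clock 4: out=1, reg = 0xBB2
clock 5: out=0, reg = 0x5D9
clock 6: out=1, reg = 0x2EC
clock 7: out=0, reg = 0x176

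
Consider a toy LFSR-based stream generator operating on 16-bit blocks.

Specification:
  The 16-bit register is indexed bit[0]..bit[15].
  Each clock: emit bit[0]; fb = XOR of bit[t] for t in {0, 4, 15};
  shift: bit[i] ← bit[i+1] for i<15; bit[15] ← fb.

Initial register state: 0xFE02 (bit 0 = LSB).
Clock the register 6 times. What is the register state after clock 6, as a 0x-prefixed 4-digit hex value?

0x87F8

reg_0 = 0xFE02
clock 1: out=0, reg = 0xFF01
clock 2: out=1, reg = 0x7F80
clock 3: out=0, reg = 0x3FC0
clock 4: out=0, reg = 0x1FE0
clock 5: out=0, reg = 0x0FF0
clock 6: out=0, reg = 0x87F8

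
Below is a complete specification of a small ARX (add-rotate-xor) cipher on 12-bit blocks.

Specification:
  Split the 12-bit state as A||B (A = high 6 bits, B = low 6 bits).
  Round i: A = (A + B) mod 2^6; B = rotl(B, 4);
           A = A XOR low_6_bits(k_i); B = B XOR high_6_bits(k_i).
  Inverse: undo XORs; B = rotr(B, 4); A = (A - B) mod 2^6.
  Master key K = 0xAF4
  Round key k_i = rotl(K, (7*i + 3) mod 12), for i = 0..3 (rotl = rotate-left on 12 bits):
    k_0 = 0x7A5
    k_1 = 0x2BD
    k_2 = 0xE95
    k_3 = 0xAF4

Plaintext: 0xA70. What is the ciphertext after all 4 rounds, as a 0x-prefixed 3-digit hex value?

0xC7F

s_0 = plaintext = 0xA70
s_1 = Round(s_0, k_0) = 0xF12
s_2 = Round(s_1, k_1) = 0xCEE
s_3 = Round(s_2, k_2) = 0xD11
s_4 = Round(s_3, k_3) = 0xC7F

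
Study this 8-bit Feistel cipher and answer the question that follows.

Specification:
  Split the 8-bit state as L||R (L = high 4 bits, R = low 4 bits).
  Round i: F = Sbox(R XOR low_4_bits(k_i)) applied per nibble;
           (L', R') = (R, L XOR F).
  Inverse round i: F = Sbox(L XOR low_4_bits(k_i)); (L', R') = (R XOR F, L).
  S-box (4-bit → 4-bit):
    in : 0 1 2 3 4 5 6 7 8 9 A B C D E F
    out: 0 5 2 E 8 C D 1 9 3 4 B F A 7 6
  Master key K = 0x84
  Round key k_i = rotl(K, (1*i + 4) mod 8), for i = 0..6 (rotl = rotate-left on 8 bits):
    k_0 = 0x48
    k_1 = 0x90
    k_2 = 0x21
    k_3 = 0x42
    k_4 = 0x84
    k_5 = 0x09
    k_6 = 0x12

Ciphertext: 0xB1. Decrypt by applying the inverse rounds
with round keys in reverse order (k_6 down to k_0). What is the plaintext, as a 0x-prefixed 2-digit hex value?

s_0 = ciphertext = 0xB1
s_1 = InvRound(s_0, k_6) = 0x2B
s_2 = InvRound(s_1, k_5) = 0x02
s_3 = InvRound(s_2, k_4) = 0xA0
s_4 = InvRound(s_3, k_3) = 0x9A
s_5 = InvRound(s_4, k_2) = 0x39
s_6 = InvRound(s_5, k_1) = 0x73
s_7 = InvRound(s_6, k_0) = 0x57

0x57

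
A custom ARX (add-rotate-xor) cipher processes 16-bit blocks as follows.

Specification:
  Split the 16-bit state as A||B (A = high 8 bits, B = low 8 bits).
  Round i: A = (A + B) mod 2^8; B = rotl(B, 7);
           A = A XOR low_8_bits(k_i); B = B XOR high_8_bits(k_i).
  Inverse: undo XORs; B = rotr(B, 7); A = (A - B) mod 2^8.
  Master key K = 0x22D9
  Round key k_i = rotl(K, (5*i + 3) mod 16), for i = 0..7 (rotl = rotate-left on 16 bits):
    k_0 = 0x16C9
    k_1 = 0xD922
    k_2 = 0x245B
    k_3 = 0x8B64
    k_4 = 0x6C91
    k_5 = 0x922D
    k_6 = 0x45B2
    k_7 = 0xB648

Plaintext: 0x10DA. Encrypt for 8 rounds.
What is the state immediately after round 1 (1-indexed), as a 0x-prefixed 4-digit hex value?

s_0 = plaintext = 0x10DA
s_1 = Round(s_0, k_0) = 0x237B
s_2 = Round(s_1, k_1) = 0xBC64
s_3 = Round(s_2, k_2) = 0x7B16
s_4 = Round(s_3, k_3) = 0xF580
s_5 = Round(s_4, k_4) = 0xE42C
s_6 = Round(s_5, k_5) = 0x3D84
s_7 = Round(s_6, k_6) = 0x7307
s_8 = Round(s_7, k_7) = 0x3235

0x237B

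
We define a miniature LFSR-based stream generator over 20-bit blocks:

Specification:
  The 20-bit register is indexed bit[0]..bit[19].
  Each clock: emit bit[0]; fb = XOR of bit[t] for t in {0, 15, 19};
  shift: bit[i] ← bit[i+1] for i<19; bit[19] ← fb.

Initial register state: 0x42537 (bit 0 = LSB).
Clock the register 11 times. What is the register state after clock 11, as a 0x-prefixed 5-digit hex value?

0x2EA84

reg_0 = 0x42537
clock 1: out=1, reg = 0xA129B
clock 2: out=1, reg = 0x5094D
clock 3: out=1, reg = 0xA84A6
clock 4: out=0, reg = 0x54253
clock 5: out=1, reg = 0xAA129
clock 6: out=1, reg = 0xD5094
clock 7: out=0, reg = 0xEA84A
clock 8: out=0, reg = 0x75425
clock 9: out=1, reg = 0xBAA12
clock 10: out=0, reg = 0x5D509
clock 11: out=1, reg = 0x2EA84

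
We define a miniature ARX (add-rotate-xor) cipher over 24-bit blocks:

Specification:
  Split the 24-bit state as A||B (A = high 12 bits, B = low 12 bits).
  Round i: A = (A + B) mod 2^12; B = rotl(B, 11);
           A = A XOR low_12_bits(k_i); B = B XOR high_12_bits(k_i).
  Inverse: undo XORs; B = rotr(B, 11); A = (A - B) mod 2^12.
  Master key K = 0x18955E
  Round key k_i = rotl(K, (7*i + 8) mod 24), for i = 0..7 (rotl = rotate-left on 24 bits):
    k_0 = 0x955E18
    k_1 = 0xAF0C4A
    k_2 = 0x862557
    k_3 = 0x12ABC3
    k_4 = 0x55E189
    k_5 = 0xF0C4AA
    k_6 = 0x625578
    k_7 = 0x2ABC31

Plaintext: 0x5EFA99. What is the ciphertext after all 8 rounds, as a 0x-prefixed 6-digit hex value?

s_0 = plaintext = 0x5EFA99
s_1 = Round(s_0, k_0) = 0xE90419
s_2 = Round(s_1, k_1) = 0xEE30FC
s_3 = Round(s_2, k_2) = 0xA8881C
s_4 = Round(s_3, k_3) = 0x967524
s_5 = Round(s_4, k_4) = 0xF027CC
s_6 = Round(s_5, k_5) = 0x264CEA
s_7 = Round(s_6, k_6) = 0xA36050
s_8 = Round(s_7, k_7) = 0x6B7283

0x6B7283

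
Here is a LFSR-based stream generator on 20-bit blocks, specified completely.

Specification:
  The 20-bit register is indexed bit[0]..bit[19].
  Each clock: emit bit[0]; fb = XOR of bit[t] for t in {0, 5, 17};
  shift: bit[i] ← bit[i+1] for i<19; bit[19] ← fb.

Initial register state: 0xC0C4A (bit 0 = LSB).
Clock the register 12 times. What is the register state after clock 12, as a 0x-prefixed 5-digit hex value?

0xADEC0

reg_0 = 0xC0C4A
clock 1: out=0, reg = 0x60625
clock 2: out=1, reg = 0xB0312
clock 3: out=0, reg = 0xD8189
clock 4: out=1, reg = 0xEC0C4
clock 5: out=0, reg = 0xF6062
clock 6: out=0, reg = 0x7B031
clock 7: out=1, reg = 0xBD818
clock 8: out=0, reg = 0xDEC0C
clock 9: out=0, reg = 0x6F606
clock 10: out=0, reg = 0xB7B03
clock 11: out=1, reg = 0x5BD81
clock 12: out=1, reg = 0xADEC0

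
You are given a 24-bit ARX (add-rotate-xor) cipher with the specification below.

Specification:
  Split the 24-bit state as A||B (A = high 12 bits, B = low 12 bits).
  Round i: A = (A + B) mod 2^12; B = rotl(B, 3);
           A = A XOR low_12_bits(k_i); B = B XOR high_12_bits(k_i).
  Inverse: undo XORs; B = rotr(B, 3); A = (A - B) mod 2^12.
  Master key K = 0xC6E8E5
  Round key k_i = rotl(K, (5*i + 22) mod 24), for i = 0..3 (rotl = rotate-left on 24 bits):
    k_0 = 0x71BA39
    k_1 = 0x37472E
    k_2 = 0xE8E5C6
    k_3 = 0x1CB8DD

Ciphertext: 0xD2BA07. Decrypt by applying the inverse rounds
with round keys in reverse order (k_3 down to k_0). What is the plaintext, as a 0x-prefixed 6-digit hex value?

s_0 = ciphertext = 0xD2BA07
s_1 = InvRound(s_0, k_3) = 0xC7D979
s_2 = InvRound(s_1, k_2) = 0xABDEFE
s_3 = InvRound(s_2, k_1) = 0x7E25B1
s_4 = InvRound(s_3, k_0) = 0x986455

0x986455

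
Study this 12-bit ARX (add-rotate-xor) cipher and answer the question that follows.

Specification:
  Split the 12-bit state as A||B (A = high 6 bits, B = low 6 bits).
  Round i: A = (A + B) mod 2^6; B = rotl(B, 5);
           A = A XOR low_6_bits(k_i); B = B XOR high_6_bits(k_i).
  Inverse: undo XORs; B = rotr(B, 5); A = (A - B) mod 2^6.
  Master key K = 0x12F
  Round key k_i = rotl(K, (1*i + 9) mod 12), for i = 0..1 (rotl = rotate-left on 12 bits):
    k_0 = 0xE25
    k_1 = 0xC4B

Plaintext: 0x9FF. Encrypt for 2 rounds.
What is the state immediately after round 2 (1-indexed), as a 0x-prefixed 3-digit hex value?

s_0 = plaintext = 0x9FF
s_1 = Round(s_0, k_0) = 0x0C7
s_2 = Round(s_1, k_1) = 0x052

0x052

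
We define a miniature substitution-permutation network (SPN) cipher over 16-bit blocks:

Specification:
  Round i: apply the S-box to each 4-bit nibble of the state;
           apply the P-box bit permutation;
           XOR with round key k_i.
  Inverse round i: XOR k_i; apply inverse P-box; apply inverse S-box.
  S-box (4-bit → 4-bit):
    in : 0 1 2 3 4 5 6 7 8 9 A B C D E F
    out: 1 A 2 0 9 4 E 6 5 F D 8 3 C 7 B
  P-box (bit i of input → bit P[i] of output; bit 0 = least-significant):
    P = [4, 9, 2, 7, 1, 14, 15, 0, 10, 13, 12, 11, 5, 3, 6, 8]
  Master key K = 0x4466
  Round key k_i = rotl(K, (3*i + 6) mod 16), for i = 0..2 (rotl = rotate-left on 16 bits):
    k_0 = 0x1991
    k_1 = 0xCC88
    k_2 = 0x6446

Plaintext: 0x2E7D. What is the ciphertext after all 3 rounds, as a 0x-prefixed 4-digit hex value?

s_0 = plaintext = 0x2E7D
s_1 = Round(s_0, k_0) = 0xED1D
s_2 = Round(s_1, k_1) = 0x9465
s_3 = Round(s_2, k_2) = 0xA92B

0xA92B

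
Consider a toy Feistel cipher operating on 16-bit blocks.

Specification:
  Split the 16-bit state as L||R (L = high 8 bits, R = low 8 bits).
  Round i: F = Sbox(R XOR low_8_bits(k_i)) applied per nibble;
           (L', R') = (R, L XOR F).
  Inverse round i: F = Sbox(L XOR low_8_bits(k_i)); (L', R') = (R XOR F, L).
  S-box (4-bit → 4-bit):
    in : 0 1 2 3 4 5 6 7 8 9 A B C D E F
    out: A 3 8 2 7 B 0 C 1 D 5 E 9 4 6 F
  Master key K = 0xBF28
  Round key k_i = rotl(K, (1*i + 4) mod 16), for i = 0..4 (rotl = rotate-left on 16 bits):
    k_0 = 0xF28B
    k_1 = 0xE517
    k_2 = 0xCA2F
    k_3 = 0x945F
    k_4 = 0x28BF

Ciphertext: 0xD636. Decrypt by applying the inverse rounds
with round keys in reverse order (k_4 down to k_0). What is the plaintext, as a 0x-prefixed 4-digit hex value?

s_0 = ciphertext = 0xD636
s_1 = InvRound(s_0, k_4) = 0x3BD6
s_2 = InvRound(s_1, k_3) = 0xD13B
s_3 = InvRound(s_2, k_2) = 0xCDD1
s_4 = InvRound(s_3, k_1) = 0x94CD
s_5 = InvRound(s_4, k_0) = 0xF294

0xF294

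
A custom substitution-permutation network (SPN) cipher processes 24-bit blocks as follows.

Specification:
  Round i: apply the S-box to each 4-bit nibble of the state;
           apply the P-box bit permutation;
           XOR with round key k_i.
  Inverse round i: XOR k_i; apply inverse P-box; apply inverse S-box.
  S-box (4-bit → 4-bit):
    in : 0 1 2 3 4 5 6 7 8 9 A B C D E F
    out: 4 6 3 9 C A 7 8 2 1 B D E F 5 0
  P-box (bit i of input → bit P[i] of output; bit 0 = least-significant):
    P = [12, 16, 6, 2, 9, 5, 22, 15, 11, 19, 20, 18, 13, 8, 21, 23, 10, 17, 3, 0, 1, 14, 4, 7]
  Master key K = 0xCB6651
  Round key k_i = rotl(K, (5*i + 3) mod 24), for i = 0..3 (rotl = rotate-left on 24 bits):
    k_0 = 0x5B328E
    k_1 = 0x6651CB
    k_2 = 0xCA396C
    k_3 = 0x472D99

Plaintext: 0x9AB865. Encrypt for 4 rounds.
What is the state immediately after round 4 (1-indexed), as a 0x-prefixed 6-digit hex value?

s_0 = plaintext = 0x9AB865
s_1 = Round(s_0, k_0) = 0xB014A9
s_2 = Round(s_1, k_1) = 0x52C271
s_3 = Round(s_2, k_2) = 0x61F4AC
s_4 = Round(s_3, k_3) = 0x50EFE7

0x50EFE7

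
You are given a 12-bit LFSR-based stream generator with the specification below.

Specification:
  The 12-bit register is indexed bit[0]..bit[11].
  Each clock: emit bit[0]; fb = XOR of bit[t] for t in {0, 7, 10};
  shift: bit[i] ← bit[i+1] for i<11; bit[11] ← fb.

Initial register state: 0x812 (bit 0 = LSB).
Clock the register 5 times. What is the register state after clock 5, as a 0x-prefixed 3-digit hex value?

reg_0 = 0x812
clock 1: out=0, reg = 0x409
clock 2: out=1, reg = 0x204
clock 3: out=0, reg = 0x102
clock 4: out=0, reg = 0x081
clock 5: out=1, reg = 0x040

0x040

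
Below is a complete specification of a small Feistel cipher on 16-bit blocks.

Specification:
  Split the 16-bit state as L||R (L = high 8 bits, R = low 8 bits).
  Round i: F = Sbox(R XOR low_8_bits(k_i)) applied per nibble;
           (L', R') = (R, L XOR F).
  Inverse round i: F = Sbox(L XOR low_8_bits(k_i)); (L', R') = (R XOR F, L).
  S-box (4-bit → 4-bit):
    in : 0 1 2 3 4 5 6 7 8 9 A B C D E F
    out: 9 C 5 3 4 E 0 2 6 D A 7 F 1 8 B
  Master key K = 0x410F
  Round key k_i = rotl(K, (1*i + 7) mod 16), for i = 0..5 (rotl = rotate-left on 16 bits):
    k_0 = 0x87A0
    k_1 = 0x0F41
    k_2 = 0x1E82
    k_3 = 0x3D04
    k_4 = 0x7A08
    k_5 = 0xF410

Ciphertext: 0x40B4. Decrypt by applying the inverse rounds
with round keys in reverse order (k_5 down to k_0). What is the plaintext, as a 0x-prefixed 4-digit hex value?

0x270B

s_0 = ciphertext = 0x40B4
s_1 = InvRound(s_0, k_5) = 0x5D40
s_2 = InvRound(s_1, k_4) = 0xAE5D
s_3 = InvRound(s_2, k_3) = 0xF7AE
s_4 = InvRound(s_3, k_2) = 0x80F7
s_5 = InvRound(s_4, k_1) = 0x0B80
s_6 = InvRound(s_5, k_0) = 0x270B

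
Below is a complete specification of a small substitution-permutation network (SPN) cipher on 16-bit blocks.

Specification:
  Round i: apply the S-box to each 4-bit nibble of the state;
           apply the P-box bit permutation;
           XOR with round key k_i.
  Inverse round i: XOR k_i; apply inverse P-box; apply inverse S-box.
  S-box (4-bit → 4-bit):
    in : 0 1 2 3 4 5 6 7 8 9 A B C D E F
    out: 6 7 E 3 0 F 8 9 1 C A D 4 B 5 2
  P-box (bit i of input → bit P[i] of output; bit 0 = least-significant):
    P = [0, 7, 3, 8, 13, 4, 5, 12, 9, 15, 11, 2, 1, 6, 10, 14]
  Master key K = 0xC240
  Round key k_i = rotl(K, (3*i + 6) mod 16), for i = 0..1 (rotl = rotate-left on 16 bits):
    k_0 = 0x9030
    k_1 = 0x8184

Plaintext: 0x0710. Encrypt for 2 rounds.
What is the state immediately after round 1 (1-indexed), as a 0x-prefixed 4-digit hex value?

s_0 = plaintext = 0x0710
s_1 = Round(s_0, k_0) = 0xB6CC
s_2 = Round(s_1, k_1) = 0xC5AA

0xB6CC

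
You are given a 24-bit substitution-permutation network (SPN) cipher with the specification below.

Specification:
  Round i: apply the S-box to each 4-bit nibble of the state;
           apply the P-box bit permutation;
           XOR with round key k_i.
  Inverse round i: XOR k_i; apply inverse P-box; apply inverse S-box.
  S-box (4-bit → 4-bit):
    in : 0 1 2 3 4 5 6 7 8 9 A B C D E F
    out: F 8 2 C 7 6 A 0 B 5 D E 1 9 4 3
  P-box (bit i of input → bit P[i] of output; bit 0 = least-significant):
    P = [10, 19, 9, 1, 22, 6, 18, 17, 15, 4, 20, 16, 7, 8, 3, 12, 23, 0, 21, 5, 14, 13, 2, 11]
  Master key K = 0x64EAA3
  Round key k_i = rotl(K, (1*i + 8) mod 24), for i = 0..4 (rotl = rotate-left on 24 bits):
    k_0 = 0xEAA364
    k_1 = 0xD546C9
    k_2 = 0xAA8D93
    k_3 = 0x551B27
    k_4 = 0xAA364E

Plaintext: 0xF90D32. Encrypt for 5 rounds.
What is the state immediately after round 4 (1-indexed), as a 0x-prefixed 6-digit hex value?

s_0 = plaintext = 0xF90D32
s_1 = Round(s_0, k_0) = 0x4552EC
s_2 = Round(s_1, k_1) = 0xF123D4
s_3 = Round(s_2, k_2) = 0xF1EAB3
s_4 = Round(s_3, k_3) = 0x42F94D
s_5 = Round(s_4, k_4) = 0xFED389

0x42F94D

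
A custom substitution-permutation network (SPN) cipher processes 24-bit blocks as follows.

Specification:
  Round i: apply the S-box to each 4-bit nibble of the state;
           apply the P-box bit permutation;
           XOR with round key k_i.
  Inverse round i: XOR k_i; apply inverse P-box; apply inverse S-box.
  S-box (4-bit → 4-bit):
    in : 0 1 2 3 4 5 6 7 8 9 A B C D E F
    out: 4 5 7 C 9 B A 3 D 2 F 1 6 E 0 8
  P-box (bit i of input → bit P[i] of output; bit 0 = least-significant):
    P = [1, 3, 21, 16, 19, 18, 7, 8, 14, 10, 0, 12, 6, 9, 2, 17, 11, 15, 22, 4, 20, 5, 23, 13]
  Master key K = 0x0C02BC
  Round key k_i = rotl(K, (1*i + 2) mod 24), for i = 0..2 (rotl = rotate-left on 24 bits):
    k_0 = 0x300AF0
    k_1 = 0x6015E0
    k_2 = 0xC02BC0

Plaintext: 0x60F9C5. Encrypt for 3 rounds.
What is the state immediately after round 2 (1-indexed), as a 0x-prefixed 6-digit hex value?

s_0 = plaintext = 0x60F9C5
s_1 = Round(s_0, k_0) = 0x772E5A
s_2 = Round(s_1, k_1) = 0x5D9E8E
s_3 = Round(s_2, k_2) = 0x988870

0x5D9E8E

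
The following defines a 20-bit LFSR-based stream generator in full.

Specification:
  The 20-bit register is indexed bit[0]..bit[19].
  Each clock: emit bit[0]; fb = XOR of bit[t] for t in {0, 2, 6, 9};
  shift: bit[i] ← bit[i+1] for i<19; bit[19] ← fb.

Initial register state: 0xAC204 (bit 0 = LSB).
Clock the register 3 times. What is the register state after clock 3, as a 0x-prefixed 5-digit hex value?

0x95840

reg_0 = 0xAC204
clock 1: out=0, reg = 0x56102
clock 2: out=0, reg = 0x2B081
clock 3: out=1, reg = 0x95840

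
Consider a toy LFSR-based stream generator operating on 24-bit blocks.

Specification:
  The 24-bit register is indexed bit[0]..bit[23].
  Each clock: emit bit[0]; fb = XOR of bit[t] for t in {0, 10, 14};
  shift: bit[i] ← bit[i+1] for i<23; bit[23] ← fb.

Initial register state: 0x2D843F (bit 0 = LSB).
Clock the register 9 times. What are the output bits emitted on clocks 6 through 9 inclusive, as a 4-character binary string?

1000

reg_0 = 0x2D843F
clock 1: out=1, reg = 0x16C21F
clock 2: out=1, reg = 0x0B610F
clock 3: out=1, reg = 0x05B087
clock 4: out=1, reg = 0x82D843
clock 5: out=1, reg = 0x416C21
clock 6: out=1, reg = 0xA0B610
clock 7: out=0, reg = 0xD05B08
clock 8: out=0, reg = 0xE82D84
clock 9: out=0, reg = 0xF416C2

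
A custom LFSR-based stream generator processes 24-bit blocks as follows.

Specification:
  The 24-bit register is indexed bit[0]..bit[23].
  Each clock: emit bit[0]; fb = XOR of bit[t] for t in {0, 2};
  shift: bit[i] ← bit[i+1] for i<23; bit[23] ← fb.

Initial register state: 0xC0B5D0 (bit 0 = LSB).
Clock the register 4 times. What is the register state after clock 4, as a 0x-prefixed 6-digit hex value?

0x4C0B5D

reg_0 = 0xC0B5D0
clock 1: out=0, reg = 0x605AE8
clock 2: out=0, reg = 0x302D74
clock 3: out=0, reg = 0x9816BA
clock 4: out=0, reg = 0x4C0B5D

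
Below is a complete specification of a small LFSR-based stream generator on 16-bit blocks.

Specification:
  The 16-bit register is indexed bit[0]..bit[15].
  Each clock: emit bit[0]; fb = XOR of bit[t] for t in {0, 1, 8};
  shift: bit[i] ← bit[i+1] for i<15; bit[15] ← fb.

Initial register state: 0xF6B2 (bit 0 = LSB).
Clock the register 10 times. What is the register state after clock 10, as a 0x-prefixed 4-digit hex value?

0x077D

reg_0 = 0xF6B2
clock 1: out=0, reg = 0xFB59
clock 2: out=1, reg = 0x7DAC
clock 3: out=0, reg = 0xBED6
clock 4: out=0, reg = 0xDF6B
clock 5: out=1, reg = 0xEFB5
clock 6: out=1, reg = 0x77DA
clock 7: out=0, reg = 0x3BED
clock 8: out=1, reg = 0x1DF6
clock 9: out=0, reg = 0x0EFB
clock 10: out=1, reg = 0x077D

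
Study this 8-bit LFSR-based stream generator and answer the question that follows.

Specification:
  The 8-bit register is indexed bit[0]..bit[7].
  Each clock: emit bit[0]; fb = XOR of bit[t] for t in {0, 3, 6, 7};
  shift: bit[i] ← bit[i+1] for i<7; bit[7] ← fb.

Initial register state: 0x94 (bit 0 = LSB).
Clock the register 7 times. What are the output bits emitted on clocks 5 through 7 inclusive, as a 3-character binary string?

100

reg_0 = 0x94
clock 1: out=0, reg = 0xCA
clock 2: out=0, reg = 0xE5
clock 3: out=1, reg = 0xF2
clock 4: out=0, reg = 0x79
clock 5: out=1, reg = 0xBC
clock 6: out=0, reg = 0x5E
clock 7: out=0, reg = 0x2F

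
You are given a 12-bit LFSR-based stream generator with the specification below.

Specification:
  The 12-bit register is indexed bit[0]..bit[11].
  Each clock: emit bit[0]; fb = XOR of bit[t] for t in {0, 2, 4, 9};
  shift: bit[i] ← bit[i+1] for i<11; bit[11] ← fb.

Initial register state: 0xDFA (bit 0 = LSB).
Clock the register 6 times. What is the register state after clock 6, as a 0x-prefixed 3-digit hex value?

0xD77

reg_0 = 0xDFA
clock 1: out=0, reg = 0xEFD
clock 2: out=1, reg = 0x77E
clock 3: out=0, reg = 0xBBF
clock 4: out=1, reg = 0x5DF
clock 5: out=1, reg = 0xAEF
clock 6: out=1, reg = 0xD77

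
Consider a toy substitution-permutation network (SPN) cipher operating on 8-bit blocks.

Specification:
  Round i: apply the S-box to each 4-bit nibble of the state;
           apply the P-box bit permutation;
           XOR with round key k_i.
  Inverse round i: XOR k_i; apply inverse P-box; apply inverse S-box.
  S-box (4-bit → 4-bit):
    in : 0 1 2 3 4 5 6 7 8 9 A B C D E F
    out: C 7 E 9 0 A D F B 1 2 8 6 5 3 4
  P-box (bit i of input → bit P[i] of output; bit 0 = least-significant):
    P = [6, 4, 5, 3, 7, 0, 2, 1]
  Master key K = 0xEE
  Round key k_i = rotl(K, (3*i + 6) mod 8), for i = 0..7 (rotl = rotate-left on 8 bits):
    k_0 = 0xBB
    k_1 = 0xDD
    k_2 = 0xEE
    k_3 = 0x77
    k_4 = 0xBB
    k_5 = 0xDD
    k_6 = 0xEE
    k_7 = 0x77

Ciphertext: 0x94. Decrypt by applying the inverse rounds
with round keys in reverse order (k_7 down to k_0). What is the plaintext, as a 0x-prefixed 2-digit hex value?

0xB9

s_0 = ciphertext = 0x94
s_1 = InvRound(s_0, k_7) = 0x8D
s_2 = InvRound(s_1, k_6) = 0x5D
s_3 = InvRound(s_2, k_5) = 0x94
s_4 = InvRound(s_3, k_4) = 0x20
s_5 = InvRound(s_4, k_3) = 0x2E
s_6 = InvRound(s_5, k_2) = 0x99
s_7 = InvRound(s_6, k_1) = 0xF9
s_8 = InvRound(s_7, k_0) = 0xB9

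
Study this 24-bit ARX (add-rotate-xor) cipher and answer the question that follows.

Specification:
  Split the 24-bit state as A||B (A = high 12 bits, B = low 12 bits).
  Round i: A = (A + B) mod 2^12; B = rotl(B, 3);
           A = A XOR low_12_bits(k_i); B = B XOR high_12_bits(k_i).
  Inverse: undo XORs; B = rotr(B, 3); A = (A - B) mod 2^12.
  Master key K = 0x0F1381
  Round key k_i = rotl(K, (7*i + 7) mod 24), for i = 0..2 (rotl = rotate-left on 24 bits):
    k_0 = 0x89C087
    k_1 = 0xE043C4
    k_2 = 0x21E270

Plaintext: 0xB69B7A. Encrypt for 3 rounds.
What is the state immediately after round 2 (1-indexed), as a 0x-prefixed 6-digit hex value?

s_0 = plaintext = 0xB69B7A
s_1 = Round(s_0, k_0) = 0x664349
s_2 = Round(s_1, k_1) = 0xA6944D
s_3 = Round(s_2, k_2) = 0xCC6074

0xA6944D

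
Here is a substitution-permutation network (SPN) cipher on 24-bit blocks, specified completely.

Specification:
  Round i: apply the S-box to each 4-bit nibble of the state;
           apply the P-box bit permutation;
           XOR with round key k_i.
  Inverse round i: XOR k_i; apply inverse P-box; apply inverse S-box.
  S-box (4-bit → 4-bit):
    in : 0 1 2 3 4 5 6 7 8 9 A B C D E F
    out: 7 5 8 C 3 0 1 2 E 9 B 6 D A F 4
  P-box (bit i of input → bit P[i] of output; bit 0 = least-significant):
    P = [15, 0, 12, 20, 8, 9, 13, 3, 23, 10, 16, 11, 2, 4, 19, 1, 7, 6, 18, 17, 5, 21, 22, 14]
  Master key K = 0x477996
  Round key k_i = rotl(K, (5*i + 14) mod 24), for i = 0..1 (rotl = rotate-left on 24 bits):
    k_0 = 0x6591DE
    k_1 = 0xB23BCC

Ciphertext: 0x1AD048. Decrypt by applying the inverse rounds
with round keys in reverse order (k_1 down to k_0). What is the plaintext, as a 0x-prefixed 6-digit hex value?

0x7A7C29

s_0 = ciphertext = 0x1AD048
s_1 = InvRound(s_0, k_1) = 0xD61906
s_2 = InvRound(s_1, k_0) = 0x7A7C29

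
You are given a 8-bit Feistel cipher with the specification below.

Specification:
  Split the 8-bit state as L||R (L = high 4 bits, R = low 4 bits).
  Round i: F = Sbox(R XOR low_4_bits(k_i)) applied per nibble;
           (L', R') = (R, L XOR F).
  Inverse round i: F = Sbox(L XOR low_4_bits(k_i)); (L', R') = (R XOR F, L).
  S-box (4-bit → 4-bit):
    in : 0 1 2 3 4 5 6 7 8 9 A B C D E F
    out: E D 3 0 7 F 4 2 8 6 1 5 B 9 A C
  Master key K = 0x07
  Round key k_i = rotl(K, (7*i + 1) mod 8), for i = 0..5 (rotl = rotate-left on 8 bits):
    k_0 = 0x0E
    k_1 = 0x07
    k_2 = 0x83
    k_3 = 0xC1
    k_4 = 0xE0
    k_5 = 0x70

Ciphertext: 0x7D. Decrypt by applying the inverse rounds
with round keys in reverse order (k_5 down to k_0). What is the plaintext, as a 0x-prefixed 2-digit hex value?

0xE1

s_0 = ciphertext = 0x7D
s_1 = InvRound(s_0, k_5) = 0xF7
s_2 = InvRound(s_1, k_4) = 0xBF
s_3 = InvRound(s_2, k_3) = 0xEB
s_4 = InvRound(s_3, k_2) = 0x2E
s_5 = InvRound(s_4, k_1) = 0x12
s_6 = InvRound(s_5, k_0) = 0xE1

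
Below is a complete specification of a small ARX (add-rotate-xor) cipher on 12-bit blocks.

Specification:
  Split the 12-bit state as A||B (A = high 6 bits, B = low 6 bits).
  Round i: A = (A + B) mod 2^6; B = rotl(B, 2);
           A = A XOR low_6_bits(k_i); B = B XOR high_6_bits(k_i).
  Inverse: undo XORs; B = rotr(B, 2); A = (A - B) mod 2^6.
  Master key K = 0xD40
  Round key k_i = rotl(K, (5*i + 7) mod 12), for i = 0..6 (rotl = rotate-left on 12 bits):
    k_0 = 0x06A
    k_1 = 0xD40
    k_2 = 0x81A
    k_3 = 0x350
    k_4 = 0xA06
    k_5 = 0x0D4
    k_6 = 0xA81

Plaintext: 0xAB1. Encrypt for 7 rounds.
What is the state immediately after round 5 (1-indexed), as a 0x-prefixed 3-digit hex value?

s_0 = plaintext = 0xAB1
s_1 = Round(s_0, k_0) = 0xC46
s_2 = Round(s_1, k_1) = 0xDED
s_3 = Round(s_2, k_2) = 0xF96
s_4 = Round(s_3, k_3) = 0x114
s_5 = Round(s_4, k_4) = 0x7B9
s_6 = Round(s_5, k_5) = 0x0E4
s_7 = Round(s_6, k_6) = 0x9B8

0x7B9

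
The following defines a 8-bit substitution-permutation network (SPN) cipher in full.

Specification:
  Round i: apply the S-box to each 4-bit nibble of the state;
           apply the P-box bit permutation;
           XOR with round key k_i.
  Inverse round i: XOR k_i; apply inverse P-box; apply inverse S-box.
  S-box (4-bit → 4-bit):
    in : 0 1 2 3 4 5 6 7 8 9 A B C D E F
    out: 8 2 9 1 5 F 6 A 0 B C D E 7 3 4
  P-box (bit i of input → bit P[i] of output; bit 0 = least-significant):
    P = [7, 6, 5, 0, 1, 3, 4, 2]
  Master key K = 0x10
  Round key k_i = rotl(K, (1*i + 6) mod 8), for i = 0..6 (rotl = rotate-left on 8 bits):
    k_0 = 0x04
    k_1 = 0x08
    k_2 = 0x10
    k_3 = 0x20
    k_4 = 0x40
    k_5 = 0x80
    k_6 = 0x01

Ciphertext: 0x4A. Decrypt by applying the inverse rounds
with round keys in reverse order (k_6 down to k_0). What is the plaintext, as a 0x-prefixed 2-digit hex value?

0xBF

s_0 = ciphertext = 0x4A
s_1 = InvRound(s_0, k_6) = 0xE7
s_2 = InvRound(s_1, k_5) = 0x2C
s_3 = InvRound(s_2, k_4) = 0x76
s_4 = InvRound(s_3, k_3) = 0xB1
s_5 = InvRound(s_4, k_2) = 0x8B
s_6 = InvRound(s_5, k_1) = 0x32
s_7 = InvRound(s_6, k_0) = 0xBF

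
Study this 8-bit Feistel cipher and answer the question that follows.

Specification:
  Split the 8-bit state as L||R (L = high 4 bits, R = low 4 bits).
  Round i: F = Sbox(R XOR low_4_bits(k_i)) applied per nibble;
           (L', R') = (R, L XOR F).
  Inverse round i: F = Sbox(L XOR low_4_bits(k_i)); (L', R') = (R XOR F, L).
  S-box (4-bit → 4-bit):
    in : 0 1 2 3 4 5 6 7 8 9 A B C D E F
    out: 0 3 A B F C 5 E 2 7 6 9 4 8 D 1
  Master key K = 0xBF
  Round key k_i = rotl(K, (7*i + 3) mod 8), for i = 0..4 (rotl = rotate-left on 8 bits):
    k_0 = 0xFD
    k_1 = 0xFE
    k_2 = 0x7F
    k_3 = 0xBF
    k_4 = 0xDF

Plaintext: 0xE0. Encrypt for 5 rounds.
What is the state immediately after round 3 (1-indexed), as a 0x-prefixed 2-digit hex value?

0x2E

s_0 = plaintext = 0xE0
s_1 = Round(s_0, k_0) = 0x06
s_2 = Round(s_1, k_1) = 0x62
s_3 = Round(s_2, k_2) = 0x2E
s_4 = Round(s_3, k_3) = 0xE1
s_5 = Round(s_4, k_4) = 0x13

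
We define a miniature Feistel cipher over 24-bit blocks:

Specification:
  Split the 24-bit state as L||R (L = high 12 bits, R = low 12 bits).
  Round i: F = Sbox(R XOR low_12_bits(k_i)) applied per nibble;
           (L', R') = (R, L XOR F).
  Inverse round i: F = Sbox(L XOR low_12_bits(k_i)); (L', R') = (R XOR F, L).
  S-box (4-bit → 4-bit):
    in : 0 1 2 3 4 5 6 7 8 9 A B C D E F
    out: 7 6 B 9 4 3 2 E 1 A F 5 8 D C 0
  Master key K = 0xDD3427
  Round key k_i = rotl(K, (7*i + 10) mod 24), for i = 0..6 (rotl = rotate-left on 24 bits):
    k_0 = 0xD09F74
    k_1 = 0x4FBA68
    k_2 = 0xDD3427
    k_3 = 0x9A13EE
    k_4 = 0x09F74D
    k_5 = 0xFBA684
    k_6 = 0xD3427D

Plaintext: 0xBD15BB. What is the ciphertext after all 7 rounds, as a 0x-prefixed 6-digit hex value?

s_0 = plaintext = 0xBD15BB
s_1 = Round(s_0, k_0) = 0x5BB451
s_2 = Round(s_1, k_1) = 0x451921
s_3 = Round(s_2, k_2) = 0x921923
s_4 = Round(s_3, k_3) = 0x9236AC
s_5 = Round(s_4, k_4) = 0x6ACFE5
s_6 = Round(s_5, k_5) = 0xFE5C8A
s_7 = Round(s_6, k_6) = 0xC8A3EB

0xC8A3EB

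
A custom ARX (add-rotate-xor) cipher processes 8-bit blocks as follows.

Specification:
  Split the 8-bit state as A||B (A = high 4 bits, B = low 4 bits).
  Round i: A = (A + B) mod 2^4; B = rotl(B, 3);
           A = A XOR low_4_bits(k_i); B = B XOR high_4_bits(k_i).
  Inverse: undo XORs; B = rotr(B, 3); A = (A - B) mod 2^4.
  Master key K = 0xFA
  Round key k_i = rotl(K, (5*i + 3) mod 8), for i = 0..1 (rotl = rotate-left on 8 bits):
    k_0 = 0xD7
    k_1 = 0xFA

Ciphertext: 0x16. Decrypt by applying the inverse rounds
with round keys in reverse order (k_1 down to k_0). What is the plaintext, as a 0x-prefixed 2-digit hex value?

0x2D

s_0 = ciphertext = 0x16
s_1 = InvRound(s_0, k_1) = 0x83
s_2 = InvRound(s_1, k_0) = 0x2D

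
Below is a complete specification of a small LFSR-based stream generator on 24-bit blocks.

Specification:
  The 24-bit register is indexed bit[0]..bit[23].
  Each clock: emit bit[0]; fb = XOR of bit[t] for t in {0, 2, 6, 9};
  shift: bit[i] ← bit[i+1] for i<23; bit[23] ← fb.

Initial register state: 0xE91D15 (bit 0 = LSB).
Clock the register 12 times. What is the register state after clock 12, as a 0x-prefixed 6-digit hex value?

reg_0 = 0xE91D15
clock 1: out=1, reg = 0x748E8A
clock 2: out=0, reg = 0xBA4745
clock 3: out=1, reg = 0x5D23A2
clock 4: out=0, reg = 0xAE91D1
clock 5: out=1, reg = 0x5748E8
clock 6: out=0, reg = 0xABA474
clock 7: out=0, reg = 0x55D23A
clock 8: out=0, reg = 0xAAE91D
clock 9: out=1, reg = 0x55748E
clock 10: out=0, reg = 0xAABA47
clock 11: out=1, reg = 0x555D23
clock 12: out=1, reg = 0xAAAE91

0xAAAE91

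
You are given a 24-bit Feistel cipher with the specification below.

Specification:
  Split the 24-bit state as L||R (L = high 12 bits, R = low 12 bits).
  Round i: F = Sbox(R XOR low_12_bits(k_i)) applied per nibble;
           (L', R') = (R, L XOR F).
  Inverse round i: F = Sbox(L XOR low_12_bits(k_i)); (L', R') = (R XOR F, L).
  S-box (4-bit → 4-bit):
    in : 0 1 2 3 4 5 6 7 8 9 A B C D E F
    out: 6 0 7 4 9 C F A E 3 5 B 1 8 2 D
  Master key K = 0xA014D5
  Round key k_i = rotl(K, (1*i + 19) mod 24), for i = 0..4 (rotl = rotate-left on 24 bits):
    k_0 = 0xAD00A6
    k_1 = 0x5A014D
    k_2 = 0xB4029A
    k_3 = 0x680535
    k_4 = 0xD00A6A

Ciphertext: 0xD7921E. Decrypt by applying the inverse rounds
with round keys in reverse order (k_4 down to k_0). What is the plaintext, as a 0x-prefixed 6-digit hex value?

s_0 = ciphertext = 0xD7921E
s_1 = InvRound(s_0, k_4) = 0x81AD79
s_2 = InvRound(s_1, k_3) = 0x50481A
s_3 = InvRound(s_2, k_2) = 0x228504
s_4 = InvRound(s_3, k_1) = 0x1F8228
s_5 = InvRound(s_4, k_0) = 0x2EA1F8

0x2EA1F8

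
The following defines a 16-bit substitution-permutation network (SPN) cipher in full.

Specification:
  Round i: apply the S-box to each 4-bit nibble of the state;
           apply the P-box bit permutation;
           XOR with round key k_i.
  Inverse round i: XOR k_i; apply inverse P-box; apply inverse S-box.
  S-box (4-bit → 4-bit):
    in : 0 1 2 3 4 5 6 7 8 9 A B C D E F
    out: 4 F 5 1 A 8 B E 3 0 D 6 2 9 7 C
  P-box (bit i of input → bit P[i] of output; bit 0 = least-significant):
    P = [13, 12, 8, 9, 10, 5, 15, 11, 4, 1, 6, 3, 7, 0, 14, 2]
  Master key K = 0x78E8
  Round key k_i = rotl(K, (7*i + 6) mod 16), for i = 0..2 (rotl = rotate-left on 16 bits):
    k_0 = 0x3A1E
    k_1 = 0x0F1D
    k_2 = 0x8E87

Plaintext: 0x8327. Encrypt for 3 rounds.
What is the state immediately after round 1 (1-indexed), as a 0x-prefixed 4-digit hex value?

0xAD8F

s_0 = plaintext = 0x8327
s_1 = Round(s_0, k_0) = 0xAD8F
s_2 = Round(s_1, k_1) = 0x48A1
s_3 = Round(s_2, k_2) = 0x3190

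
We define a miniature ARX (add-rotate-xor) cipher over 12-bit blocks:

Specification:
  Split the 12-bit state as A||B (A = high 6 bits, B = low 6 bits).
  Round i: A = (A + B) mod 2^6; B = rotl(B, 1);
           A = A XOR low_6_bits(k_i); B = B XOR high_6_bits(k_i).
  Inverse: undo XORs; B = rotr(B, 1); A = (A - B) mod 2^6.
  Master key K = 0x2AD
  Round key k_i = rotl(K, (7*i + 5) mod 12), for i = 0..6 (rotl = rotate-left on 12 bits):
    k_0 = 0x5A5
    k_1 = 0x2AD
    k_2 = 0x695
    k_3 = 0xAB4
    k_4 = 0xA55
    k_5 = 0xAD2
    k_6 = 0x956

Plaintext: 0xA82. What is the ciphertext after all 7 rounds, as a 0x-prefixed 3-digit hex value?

0x5F0

s_0 = plaintext = 0xA82
s_1 = Round(s_0, k_0) = 0x252
s_2 = Round(s_1, k_1) = 0xDAE
s_3 = Round(s_2, k_2) = 0xC47
s_4 = Round(s_3, k_3) = 0x324
s_5 = Round(s_4, k_4) = 0x960
s_6 = Round(s_5, k_5) = 0x5EA
s_7 = Round(s_6, k_6) = 0x5F0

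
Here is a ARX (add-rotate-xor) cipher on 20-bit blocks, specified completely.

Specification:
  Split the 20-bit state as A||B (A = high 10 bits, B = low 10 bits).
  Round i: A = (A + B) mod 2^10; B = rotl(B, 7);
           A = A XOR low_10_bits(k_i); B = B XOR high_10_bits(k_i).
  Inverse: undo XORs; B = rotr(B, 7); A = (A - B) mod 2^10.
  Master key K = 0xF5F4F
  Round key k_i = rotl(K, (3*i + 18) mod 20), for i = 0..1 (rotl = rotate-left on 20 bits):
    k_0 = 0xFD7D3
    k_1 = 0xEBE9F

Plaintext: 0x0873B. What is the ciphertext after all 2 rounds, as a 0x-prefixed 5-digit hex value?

s_0 = plaintext = 0x0873B
s_1 = Round(s_0, k_0) = 0x23E12
s_2 = Round(s_1, k_1) = 0x0FAED

0x0FAED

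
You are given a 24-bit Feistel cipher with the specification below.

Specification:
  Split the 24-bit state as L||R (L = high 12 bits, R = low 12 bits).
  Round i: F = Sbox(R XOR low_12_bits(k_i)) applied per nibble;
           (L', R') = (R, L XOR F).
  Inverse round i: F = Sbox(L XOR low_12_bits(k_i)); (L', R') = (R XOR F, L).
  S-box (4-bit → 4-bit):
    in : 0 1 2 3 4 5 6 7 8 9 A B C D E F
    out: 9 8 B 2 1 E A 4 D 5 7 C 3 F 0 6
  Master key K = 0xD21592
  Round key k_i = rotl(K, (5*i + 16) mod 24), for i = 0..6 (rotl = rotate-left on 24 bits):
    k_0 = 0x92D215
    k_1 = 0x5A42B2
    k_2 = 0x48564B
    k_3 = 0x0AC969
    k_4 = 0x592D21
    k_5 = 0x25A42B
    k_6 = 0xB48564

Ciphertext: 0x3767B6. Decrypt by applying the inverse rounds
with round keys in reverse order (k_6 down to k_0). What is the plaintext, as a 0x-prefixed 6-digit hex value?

0x924893

s_0 = ciphertext = 0x3767B6
s_1 = InvRound(s_0, k_6) = 0xD3D376
s_2 = InvRound(s_1, k_5) = 0x6FCD3D
s_3 = InvRound(s_2, k_4) = 0x1C26FC
s_4 = InvRound(s_3, k_3) = 0xB801C2
s_5 = InvRound(s_4, k_2) = 0xEFEB80
s_6 = InvRound(s_5, k_1) = 0x893EFE
s_7 = InvRound(s_6, k_0) = 0x924893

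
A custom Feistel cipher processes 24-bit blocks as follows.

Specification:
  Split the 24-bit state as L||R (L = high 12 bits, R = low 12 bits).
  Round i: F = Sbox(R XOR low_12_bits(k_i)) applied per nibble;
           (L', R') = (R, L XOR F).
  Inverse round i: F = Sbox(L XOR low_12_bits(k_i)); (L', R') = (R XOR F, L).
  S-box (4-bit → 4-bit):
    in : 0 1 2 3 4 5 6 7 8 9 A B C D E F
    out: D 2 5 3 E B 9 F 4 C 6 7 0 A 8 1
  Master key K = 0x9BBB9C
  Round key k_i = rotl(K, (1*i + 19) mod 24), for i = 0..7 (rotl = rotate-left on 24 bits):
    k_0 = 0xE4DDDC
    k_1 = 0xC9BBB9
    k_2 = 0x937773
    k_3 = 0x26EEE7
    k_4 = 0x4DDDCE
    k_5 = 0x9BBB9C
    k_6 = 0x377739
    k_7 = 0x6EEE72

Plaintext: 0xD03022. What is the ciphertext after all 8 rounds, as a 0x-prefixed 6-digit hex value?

s_0 = plaintext = 0xD03022
s_1 = Round(s_0, k_0) = 0x02271B
s_2 = Round(s_1, k_1) = 0x71B047
s_3 = Round(s_2, k_2) = 0x047825
s_4 = Round(s_3, k_3) = 0x825942
s_5 = Round(s_4, k_4) = 0x942665
s_6 = Round(s_5, k_5) = 0x66535E
s_7 = Round(s_6, k_6) = 0x35E8FA
s_8 = Round(s_7, k_7) = 0x8FAA1A

0x8FAA1A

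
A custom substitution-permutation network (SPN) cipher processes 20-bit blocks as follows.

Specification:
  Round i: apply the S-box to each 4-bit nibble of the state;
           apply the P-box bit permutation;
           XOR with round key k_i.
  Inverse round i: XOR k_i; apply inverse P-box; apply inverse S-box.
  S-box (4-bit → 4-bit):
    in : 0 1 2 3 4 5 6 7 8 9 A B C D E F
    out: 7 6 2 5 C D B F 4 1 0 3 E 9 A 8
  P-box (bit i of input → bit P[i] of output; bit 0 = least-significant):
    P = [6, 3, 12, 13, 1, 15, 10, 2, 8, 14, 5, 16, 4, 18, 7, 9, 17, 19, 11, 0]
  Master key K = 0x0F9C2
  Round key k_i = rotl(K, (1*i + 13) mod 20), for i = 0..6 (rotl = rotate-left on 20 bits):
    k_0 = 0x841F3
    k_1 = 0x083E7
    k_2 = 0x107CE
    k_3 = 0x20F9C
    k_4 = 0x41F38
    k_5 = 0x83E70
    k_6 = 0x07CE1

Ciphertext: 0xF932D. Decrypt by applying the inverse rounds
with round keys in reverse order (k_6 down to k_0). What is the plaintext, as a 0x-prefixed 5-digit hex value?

0x29915

s_0 = ciphertext = 0xF932D
s_1 = InvRound(s_0, k_6) = 0x0C6C6
s_2 = InvRound(s_1, k_5) = 0x13164
s_3 = InvRound(s_2, k_4) = 0x86F46
s_4 = InvRound(s_3, k_3) = 0xB3296
s_5 = InvRound(s_4, k_2) = 0xB9987
s_6 = InvRound(s_5, k_1) = 0x0F4A3
s_7 = InvRound(s_6, k_0) = 0x29915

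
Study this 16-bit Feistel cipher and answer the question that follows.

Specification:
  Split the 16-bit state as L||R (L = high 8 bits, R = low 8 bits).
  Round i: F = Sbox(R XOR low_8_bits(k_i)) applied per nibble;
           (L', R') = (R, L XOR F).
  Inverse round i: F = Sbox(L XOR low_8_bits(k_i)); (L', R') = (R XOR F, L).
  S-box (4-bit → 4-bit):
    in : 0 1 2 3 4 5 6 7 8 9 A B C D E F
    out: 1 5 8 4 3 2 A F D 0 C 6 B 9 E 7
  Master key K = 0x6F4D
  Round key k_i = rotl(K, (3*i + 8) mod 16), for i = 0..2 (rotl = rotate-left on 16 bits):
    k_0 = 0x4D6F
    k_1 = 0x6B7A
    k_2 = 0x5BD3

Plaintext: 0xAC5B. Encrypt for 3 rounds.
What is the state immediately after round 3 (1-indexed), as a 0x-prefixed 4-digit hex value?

s_0 = plaintext = 0xAC5B
s_1 = Round(s_0, k_0) = 0x5BEF
s_2 = Round(s_1, k_1) = 0xEF59
s_3 = Round(s_2, k_2) = 0x5933

0x5933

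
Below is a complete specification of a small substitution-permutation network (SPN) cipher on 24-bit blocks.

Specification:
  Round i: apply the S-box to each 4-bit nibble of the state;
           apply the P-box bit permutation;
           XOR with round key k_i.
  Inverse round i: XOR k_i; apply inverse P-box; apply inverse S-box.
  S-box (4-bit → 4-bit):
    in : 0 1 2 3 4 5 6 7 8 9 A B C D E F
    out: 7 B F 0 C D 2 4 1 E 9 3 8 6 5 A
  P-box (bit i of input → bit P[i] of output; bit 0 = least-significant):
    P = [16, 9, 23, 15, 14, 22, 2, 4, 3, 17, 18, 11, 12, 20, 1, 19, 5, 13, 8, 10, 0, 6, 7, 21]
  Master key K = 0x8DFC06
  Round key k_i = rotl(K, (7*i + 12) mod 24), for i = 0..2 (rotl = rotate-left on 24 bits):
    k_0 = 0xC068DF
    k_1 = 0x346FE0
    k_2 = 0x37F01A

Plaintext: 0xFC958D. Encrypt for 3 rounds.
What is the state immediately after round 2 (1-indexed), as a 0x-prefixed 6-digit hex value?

s_0 = plaintext = 0xFC958D
s_1 = Round(s_0, k_0) = 0x7C2695
s_2 = Round(s_1, k_1) = 0xEFFB76
s_3 = Round(s_2, k_2) = 0x2DD697

0xEFFB76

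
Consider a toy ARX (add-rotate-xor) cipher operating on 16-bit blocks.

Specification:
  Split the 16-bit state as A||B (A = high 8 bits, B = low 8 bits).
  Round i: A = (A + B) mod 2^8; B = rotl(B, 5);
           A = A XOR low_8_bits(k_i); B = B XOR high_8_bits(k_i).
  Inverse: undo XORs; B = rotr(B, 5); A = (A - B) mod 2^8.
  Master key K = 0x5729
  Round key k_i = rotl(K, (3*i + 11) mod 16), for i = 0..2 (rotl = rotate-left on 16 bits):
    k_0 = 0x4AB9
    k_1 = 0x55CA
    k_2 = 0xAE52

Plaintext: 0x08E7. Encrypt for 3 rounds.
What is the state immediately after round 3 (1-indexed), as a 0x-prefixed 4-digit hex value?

s_0 = plaintext = 0x08E7
s_1 = Round(s_0, k_0) = 0x56B6
s_2 = Round(s_1, k_1) = 0xC683
s_3 = Round(s_2, k_2) = 0x1BDE

0x1BDE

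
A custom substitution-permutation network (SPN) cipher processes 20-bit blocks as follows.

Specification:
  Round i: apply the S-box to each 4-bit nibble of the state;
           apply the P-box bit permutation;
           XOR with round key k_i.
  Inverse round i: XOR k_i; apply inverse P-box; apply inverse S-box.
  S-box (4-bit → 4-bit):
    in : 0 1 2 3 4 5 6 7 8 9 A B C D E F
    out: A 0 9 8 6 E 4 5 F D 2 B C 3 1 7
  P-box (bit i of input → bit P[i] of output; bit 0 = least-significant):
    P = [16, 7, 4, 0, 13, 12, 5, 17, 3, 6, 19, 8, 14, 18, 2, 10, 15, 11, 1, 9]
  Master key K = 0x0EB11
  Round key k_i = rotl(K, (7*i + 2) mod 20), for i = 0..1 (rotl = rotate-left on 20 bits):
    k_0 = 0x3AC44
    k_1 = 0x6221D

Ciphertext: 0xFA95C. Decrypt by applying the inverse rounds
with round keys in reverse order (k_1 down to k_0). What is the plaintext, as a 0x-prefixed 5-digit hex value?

s_0 = ciphertext = 0xFA95C
s_1 = InvRound(s_0, k_1) = 0xB1512
s_2 = InvRound(s_1, k_0) = 0xF65D6

0xF65D6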